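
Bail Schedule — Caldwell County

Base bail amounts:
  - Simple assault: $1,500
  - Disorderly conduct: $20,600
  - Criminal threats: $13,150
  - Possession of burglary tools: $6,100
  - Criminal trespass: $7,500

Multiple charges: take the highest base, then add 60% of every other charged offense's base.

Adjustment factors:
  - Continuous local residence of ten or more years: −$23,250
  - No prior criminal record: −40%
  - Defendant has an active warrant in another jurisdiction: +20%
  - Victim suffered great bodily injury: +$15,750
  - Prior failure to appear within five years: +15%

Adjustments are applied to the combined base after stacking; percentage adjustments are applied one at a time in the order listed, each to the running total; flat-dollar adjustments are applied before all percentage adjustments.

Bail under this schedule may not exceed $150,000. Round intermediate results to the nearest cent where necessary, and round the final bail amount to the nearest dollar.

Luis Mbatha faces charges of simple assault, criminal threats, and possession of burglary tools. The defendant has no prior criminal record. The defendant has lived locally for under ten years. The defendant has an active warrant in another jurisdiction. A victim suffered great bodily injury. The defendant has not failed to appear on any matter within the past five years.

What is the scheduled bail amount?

$24,091

Base amounts from the schedule: simple assault $1,500; criminal threats $13,150; possession of burglary tools $6,100.
Stacking rule: highest base plus 60% of each additional charge. Highest is criminal threats at $13,150. Additional: $1,500 × 60% = $900; $6,100 × 60% = $3,660. Combined base = $13,150 + $4,560 = $17,710.
Victim suffered great bodily injury (+$15,750 flat): $17,710 + $15,750 = $33,460.
No prior criminal record (−40%): $33,460 × 0.6 = $20,076.
Defendant has an active warrant in another jurisdiction (+20%): $20,076 × 1.2 = $24,091.20.
$24,091.20 is within the $150,000 maximum.
Rounded to the nearest dollar: $24,091.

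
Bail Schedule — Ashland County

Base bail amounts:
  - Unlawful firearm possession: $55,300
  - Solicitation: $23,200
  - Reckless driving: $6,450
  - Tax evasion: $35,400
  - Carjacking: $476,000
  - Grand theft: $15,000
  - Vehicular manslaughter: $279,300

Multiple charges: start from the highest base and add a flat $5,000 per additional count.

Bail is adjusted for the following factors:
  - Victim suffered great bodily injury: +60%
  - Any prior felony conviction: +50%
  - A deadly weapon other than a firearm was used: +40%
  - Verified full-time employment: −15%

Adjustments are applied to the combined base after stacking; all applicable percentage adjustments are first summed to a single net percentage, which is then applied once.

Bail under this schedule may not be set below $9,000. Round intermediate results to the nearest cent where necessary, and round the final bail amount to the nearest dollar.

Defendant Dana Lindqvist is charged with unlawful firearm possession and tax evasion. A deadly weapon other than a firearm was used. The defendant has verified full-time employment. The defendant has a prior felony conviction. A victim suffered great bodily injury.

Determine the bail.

Base amounts from the schedule: unlawful firearm possession $55,300; tax evasion $35,400.
Stacking rule: highest base plus $5,000 per additional charge. Highest is unlawful firearm possession at $55,300; 1 additional charge → +$5,000. Combined base = $60,300.
Net percentage adjustment: +60% +50% +40% −15% = +135%. $60,300 × 2.35 = $141,705.
$141,705 is at or above the $9,000 minimum.

$141,705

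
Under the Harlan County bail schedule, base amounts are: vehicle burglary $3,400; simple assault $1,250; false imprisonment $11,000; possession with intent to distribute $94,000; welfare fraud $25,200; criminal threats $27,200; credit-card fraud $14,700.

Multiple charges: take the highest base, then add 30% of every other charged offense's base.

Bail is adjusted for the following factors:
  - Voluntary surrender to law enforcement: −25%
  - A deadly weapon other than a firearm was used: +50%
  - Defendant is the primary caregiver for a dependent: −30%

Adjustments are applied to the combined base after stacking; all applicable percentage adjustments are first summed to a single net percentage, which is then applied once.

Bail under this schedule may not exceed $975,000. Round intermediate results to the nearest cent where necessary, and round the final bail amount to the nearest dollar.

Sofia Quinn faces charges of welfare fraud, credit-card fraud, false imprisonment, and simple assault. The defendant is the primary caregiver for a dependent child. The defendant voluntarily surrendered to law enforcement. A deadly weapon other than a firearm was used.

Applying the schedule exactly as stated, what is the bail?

Base amounts from the schedule: welfare fraud $25,200; credit-card fraud $14,700; false imprisonment $11,000; simple assault $1,250.
Stacking rule: highest base plus 30% of each additional charge. Highest is welfare fraud at $25,200. Additional: $14,700 × 30% = $4,410; $11,000 × 30% = $3,300; $1,250 × 30% = $375. Combined base = $25,200 + $8,085 = $33,285.
Net percentage adjustment: −25% +50% −30% = −5%. $33,285 × 0.95 = $31,620.75.
$31,620.75 is within the $975,000 maximum.
Rounded to the nearest dollar: $31,621.

$31,621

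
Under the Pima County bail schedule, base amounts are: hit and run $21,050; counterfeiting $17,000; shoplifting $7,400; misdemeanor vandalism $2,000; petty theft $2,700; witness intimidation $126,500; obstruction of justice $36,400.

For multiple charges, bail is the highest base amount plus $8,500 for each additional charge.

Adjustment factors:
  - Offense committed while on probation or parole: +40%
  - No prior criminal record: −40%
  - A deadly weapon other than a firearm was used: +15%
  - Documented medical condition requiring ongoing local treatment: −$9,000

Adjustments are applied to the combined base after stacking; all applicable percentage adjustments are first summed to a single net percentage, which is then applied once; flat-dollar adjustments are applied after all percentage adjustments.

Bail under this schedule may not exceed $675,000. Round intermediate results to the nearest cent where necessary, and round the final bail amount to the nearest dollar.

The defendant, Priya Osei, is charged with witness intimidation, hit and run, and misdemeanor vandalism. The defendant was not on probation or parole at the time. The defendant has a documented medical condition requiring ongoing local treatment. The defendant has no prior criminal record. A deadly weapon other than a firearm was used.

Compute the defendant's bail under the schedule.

$98,625

Base amounts from the schedule: witness intimidation $126,500; hit and run $21,050; misdemeanor vandalism $2,000.
Stacking rule: highest base plus $8,500 per additional charge. Highest is witness intimidation at $126,500; 2 additional charges → +$17,000. Combined base = $143,500.
Net percentage adjustment: −40% +15% = −25%. $143,500 × 0.75 = $107,625.
Documented medical condition requiring ongoing local treatment (−$9,000 flat): $107,625 − $9,000 = $98,625.
$98,625 is within the $675,000 maximum.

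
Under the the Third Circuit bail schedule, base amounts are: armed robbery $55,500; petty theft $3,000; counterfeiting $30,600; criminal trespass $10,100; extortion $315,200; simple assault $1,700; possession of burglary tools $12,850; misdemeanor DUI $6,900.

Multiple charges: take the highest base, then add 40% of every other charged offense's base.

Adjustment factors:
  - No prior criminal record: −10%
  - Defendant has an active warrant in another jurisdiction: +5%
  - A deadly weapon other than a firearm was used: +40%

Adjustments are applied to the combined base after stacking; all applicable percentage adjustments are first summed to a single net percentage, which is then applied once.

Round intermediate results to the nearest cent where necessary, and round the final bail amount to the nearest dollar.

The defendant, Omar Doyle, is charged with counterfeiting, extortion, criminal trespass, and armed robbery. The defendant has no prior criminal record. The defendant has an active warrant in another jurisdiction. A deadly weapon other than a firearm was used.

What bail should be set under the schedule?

Base amounts from the schedule: counterfeiting $30,600; extortion $315,200; criminal trespass $10,100; armed robbery $55,500.
Stacking rule: highest base plus 40% of each additional charge. Highest is extortion at $315,200. Additional: $30,600 × 40% = $12,240; $10,100 × 40% = $4,040; $55,500 × 40% = $22,200. Combined base = $315,200 + $38,480 = $353,680.
Net percentage adjustment: −10% +5% +40% = +35%. $353,680 × 1.35 = $477,468.

$477,468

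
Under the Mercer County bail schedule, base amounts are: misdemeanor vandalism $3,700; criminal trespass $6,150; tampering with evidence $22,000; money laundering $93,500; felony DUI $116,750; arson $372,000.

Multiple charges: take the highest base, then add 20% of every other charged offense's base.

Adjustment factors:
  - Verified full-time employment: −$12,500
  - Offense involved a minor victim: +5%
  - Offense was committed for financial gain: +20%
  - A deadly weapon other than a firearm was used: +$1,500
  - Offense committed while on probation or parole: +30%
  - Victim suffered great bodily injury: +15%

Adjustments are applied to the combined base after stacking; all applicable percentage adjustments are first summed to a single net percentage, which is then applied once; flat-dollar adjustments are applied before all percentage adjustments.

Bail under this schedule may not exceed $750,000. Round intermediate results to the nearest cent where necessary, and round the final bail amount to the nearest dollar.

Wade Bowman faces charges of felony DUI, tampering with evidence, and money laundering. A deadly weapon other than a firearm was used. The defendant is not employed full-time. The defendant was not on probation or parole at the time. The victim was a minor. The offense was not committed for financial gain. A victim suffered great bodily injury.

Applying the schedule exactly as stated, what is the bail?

Base amounts from the schedule: felony DUI $116,750; tampering with evidence $22,000; money laundering $93,500.
Stacking rule: highest base plus 20% of each additional charge. Highest is felony DUI at $116,750. Additional: $22,000 × 20% = $4,400; $93,500 × 20% = $18,700. Combined base = $116,750 + $23,100 = $139,850.
A deadly weapon other than a firearm was used (+$1,500 flat): $139,850 + $1,500 = $141,350.
Net percentage adjustment: +5% +15% = +20%. $141,350 × 1.2 = $169,620.
$169,620 is within the $750,000 maximum.

$169,620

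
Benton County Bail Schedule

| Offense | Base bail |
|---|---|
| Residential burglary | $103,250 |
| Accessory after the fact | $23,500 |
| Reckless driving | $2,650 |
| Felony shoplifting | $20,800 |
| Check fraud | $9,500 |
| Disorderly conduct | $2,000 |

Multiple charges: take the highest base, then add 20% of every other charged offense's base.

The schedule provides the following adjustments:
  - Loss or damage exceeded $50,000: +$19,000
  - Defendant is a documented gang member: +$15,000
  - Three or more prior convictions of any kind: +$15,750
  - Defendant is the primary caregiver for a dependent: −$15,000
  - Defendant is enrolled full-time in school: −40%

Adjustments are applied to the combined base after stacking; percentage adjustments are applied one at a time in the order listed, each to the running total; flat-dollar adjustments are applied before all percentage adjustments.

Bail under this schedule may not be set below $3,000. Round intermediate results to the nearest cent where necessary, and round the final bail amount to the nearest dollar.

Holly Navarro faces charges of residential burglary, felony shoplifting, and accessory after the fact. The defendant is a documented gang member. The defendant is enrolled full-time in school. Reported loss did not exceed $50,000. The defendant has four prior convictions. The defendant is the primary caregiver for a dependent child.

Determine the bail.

Base amounts from the schedule: residential burglary $103,250; felony shoplifting $20,800; accessory after the fact $23,500.
Stacking rule: highest base plus 20% of each additional charge. Highest is residential burglary at $103,250. Additional: $20,800 × 20% = $4,160; $23,500 × 20% = $4,700. Combined base = $103,250 + $8,860 = $112,110.
Defendant is a documented gang member (+$15,000 flat): $112,110 + $15,000 = $127,110.
Three or more prior convictions of any kind (+$15,750 flat): $127,110 + $15,750 = $142,860.
Defendant is the primary caregiver for a dependent (−$15,000 flat): $142,860 − $15,000 = $127,860.
Defendant is enrolled full-time in school (−40%): $127,860 × 0.6 = $76,716.
$76,716 is at or above the $3,000 minimum.

$76,716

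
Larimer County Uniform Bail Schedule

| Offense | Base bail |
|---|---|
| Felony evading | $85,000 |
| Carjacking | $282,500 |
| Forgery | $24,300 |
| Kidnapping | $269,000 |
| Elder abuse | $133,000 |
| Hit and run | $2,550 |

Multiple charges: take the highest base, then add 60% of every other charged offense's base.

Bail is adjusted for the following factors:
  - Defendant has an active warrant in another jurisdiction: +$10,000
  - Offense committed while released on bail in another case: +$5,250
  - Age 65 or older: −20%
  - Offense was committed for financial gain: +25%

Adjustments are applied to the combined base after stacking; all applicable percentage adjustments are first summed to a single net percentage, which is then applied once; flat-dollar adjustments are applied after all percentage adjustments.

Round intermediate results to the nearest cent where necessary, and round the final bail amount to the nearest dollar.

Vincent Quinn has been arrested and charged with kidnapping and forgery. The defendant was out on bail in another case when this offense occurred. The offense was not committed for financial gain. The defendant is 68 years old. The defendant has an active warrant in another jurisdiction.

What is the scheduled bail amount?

Base amounts from the schedule: kidnapping $269,000; forgery $24,300.
Stacking rule: highest base plus 60% of each additional charge. Highest is kidnapping at $269,000. Additional: $24,300 × 60% = $14,580. Combined base = $269,000 + $14,580 = $283,580.
Age 65 or older (−20%): $283,580 × 0.8 = $226,864.
Defendant has an active warrant in another jurisdiction (+$10,000 flat): $226,864 + $10,000 = $236,864.
Offense committed while released on bail in another case (+$5,250 flat): $236,864 + $5,250 = $242,114.

$242,114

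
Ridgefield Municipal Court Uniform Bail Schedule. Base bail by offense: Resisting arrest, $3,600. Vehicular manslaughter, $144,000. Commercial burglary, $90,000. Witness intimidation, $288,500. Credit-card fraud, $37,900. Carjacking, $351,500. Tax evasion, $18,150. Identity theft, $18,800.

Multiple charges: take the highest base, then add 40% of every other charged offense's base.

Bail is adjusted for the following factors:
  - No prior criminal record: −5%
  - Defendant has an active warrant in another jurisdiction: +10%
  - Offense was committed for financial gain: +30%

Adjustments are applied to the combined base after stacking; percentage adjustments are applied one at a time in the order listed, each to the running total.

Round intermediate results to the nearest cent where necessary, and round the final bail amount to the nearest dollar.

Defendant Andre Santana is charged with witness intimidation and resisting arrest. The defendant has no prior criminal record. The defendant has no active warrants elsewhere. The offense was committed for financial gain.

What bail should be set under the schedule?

Base amounts from the schedule: witness intimidation $288,500; resisting arrest $3,600.
Stacking rule: highest base plus 40% of each additional charge. Highest is witness intimidation at $288,500. Additional: $3,600 × 40% = $1,440. Combined base = $288,500 + $1,440 = $289,940.
No prior criminal record (−5%): $289,940 × 0.95 = $275,443.
Offense was committed for financial gain (+30%): $275,443 × 1.3 = $358,075.90.
Rounded to the nearest dollar: $358,076.

$358,076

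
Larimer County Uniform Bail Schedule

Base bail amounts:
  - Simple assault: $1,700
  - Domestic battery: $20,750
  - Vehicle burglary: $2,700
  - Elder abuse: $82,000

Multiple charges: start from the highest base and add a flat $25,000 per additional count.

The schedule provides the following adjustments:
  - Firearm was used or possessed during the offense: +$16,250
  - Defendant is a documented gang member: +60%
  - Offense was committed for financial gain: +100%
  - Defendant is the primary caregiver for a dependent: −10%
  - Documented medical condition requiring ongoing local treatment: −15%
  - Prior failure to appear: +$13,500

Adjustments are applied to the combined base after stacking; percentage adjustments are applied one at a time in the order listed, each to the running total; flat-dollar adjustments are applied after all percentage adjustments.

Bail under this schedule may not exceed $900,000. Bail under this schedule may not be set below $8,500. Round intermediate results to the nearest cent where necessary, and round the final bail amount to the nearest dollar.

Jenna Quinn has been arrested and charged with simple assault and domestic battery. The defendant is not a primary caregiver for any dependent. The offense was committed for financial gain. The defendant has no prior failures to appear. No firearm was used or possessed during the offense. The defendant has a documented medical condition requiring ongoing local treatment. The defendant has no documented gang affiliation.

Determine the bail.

Base amounts from the schedule: simple assault $1,700; domestic battery $20,750.
Stacking rule: highest base plus $25,000 per additional charge. Highest is domestic battery at $20,750; 1 additional charge → +$25,000. Combined base = $45,750.
Offense was committed for financial gain (+100%): $45,750 × 2 = $91,500.
Documented medical condition requiring ongoing local treatment (−15%): $91,500 × 0.85 = $77,775.
$77,775 is within the $900,000 maximum.
$77,775 is at or above the $8,500 minimum.

$77,775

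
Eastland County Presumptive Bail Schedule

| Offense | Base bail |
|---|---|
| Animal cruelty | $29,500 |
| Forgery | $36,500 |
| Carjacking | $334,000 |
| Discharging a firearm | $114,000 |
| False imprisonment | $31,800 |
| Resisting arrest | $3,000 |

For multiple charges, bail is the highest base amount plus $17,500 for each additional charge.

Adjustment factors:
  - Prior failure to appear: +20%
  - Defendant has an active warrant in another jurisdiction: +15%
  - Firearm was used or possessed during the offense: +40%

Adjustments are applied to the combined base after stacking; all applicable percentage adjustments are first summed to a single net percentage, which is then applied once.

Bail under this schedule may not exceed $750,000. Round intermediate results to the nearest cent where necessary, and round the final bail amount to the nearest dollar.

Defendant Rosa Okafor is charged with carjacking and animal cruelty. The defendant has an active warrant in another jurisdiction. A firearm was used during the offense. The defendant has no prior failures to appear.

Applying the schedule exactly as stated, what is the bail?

$544,825

Base amounts from the schedule: carjacking $334,000; animal cruelty $29,500.
Stacking rule: highest base plus $17,500 per additional charge. Highest is carjacking at $334,000; 1 additional charge → +$17,500. Combined base = $351,500.
Net percentage adjustment: +15% +40% = +55%. $351,500 × 1.55 = $544,825.
$544,825 is within the $750,000 maximum.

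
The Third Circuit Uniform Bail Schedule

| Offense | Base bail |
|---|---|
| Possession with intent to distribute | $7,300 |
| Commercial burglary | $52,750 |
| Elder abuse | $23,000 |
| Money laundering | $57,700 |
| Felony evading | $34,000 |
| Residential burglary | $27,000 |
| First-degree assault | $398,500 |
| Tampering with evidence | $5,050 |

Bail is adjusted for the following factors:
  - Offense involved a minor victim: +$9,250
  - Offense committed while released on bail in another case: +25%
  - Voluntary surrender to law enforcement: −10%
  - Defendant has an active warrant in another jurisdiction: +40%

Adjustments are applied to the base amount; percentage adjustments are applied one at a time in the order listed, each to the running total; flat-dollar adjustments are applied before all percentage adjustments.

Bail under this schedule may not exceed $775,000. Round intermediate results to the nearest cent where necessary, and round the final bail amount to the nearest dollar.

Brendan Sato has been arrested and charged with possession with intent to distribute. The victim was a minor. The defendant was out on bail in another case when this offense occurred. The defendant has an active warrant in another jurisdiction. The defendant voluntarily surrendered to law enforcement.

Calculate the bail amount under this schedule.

$26,066

Base amounts from the schedule: possession with intent to distribute $7,300.
Single charge. Combined base = $7,300.
Offense involved a minor victim (+$9,250 flat): $7,300 + $9,250 = $16,550.
Offense committed while released on bail in another case (+25%): $16,550 × 1.25 = $20,687.50.
Voluntary surrender to law enforcement (−10%): $20,687.50 × 0.9 = $18,618.75.
Defendant has an active warrant in another jurisdiction (+40%): $18,618.75 × 1.4 = $26,066.25.
$26,066.25 is within the $775,000 maximum.
Rounded to the nearest dollar: $26,066.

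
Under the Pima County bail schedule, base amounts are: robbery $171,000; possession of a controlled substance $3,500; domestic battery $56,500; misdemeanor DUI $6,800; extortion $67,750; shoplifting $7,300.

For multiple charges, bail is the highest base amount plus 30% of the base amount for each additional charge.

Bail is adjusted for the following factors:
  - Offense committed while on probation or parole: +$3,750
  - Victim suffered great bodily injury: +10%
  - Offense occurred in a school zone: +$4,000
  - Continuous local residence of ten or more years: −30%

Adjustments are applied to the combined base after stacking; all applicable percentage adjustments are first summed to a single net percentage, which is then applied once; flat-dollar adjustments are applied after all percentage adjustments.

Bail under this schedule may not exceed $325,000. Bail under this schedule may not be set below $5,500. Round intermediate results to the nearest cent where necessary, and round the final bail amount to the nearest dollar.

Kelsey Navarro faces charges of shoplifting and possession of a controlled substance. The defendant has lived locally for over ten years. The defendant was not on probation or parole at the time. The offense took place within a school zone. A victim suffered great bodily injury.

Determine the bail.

Base amounts from the schedule: shoplifting $7,300; possession of a controlled substance $3,500.
Stacking rule: highest base plus 30% of each additional charge. Highest is shoplifting at $7,300. Additional: $3,500 × 30% = $1,050. Combined base = $7,300 + $1,050 = $8,350.
Net percentage adjustment: +10% −30% = −20%. $8,350 × 0.8 = $6,680.
Offense occurred in a school zone (+$4,000 flat): $6,680 + $4,000 = $10,680.
$10,680 is within the $325,000 maximum.
$10,680 is at or above the $5,500 minimum.

$10,680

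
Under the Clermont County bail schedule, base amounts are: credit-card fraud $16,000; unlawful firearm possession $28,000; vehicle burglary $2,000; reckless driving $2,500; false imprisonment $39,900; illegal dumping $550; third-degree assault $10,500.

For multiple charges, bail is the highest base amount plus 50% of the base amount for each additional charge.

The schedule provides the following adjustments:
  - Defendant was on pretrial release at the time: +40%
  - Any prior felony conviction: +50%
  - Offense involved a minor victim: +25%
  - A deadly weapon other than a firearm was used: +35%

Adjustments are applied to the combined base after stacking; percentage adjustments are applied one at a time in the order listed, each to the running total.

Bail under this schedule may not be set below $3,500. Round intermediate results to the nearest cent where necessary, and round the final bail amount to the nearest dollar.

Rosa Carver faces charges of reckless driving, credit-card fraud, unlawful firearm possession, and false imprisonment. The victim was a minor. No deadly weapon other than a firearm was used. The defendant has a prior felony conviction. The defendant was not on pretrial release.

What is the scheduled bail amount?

Base amounts from the schedule: reckless driving $2,500; credit-card fraud $16,000; unlawful firearm possession $28,000; false imprisonment $39,900.
Stacking rule: highest base plus 50% of each additional charge. Highest is false imprisonment at $39,900. Additional: $2,500 × 50% = $1,250; $16,000 × 50% = $8,000; $28,000 × 50% = $14,000. Combined base = $39,900 + $23,250 = $63,150.
Any prior felony conviction (+50%): $63,150 × 1.5 = $94,725.
Offense involved a minor victim (+25%): $94,725 × 1.25 = $118,406.25.
$118,406.25 is at or above the $3,500 minimum.
Rounded to the nearest dollar: $118,406.

$118,406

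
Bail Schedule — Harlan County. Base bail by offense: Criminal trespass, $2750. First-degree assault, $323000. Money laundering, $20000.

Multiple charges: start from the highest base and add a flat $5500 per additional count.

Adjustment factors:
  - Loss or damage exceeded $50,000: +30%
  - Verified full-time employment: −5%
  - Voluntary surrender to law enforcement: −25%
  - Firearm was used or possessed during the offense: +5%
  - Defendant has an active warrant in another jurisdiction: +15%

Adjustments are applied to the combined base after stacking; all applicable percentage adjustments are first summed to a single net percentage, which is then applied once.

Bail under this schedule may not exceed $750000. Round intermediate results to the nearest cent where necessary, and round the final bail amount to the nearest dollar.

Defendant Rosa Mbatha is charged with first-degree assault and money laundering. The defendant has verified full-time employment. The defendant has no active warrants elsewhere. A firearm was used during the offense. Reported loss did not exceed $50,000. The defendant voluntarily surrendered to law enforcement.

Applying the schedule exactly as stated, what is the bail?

$246375

Base amounts from the schedule: first-degree assault $323000; money laundering $20000.
Stacking rule: highest base plus $5500 per additional charge. Highest is first-degree assault at $323000; 1 additional charge → +$5500. Combined base = $328500.
Net percentage adjustment: −5% −25% +5% = −25%. $328500 × 0.75 = $246375.
$246375 is within the $750000 maximum.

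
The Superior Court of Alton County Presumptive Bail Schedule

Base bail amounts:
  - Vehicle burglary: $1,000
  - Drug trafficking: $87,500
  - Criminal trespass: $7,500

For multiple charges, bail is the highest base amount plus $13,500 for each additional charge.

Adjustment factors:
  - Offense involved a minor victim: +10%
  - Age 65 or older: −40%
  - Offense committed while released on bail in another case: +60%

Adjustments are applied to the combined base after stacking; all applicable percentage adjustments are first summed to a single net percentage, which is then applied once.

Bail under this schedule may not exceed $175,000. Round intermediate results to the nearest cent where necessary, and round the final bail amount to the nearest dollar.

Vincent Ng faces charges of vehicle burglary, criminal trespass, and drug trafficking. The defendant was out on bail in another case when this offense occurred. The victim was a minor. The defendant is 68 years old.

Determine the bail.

$148,850

Base amounts from the schedule: vehicle burglary $1,000; criminal trespass $7,500; drug trafficking $87,500.
Stacking rule: highest base plus $13,500 per additional charge. Highest is drug trafficking at $87,500; 2 additional charges → +$27,000. Combined base = $114,500.
Net percentage adjustment: +10% −40% +60% = +30%. $114,500 × 1.3 = $148,850.
$148,850 is within the $175,000 maximum.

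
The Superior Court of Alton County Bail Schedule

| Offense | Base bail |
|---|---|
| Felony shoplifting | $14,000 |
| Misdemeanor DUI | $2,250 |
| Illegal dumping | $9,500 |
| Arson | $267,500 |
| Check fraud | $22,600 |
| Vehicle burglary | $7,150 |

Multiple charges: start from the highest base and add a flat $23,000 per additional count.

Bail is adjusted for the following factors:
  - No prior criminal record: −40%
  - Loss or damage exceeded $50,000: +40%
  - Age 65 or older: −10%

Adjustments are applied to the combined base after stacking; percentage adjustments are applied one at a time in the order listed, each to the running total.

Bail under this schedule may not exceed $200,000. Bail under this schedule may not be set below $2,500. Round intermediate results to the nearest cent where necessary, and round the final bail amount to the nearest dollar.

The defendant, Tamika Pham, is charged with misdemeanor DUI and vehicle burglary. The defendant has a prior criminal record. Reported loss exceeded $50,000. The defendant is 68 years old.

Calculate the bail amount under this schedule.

Base amounts from the schedule: misdemeanor DUI $2,250; vehicle burglary $7,150.
Stacking rule: highest base plus $23,000 per additional charge. Highest is vehicle burglary at $7,150; 1 additional charge → +$23,000. Combined base = $30,150.
Loss or damage exceeded $50,000 (+40%): $30,150 × 1.4 = $42,210.
Age 65 or older (−10%): $42,210 × 0.9 = $37,989.
$37,989 is within the $200,000 maximum.
$37,989 is at or above the $2,500 minimum.

$37,989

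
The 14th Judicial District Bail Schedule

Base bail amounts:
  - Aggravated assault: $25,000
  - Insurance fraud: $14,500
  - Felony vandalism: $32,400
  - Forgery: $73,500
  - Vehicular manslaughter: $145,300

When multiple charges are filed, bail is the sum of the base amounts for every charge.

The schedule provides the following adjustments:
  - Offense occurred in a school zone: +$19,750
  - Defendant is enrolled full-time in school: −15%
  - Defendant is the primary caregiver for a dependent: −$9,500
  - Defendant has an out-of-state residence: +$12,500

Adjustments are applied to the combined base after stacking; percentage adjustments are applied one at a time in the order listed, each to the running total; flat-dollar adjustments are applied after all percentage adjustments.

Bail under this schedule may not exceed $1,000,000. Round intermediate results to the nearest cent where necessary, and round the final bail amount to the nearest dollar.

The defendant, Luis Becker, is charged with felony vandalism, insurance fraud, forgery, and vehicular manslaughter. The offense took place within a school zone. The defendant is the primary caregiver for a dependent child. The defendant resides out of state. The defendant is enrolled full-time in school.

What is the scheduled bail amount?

$248,595

Base amounts from the schedule: felony vandalism $32,400; insurance fraud $14,500; forgery $73,500; vehicular manslaughter $145,300.
Stacking rule: sum of all bases. $32,400 + $14,500 + $73,500 + $145,300 = $265,700.
Defendant is enrolled full-time in school (−15%): $265,700 × 0.85 = $225,845.
Offense occurred in a school zone (+$19,750 flat): $225,845 + $19,750 = $245,595.
Defendant is the primary caregiver for a dependent (−$9,500 flat): $245,595 − $9,500 = $236,095.
Defendant has an out-of-state residence (+$12,500 flat): $236,095 + $12,500 = $248,595.
$248,595 is within the $1,000,000 maximum.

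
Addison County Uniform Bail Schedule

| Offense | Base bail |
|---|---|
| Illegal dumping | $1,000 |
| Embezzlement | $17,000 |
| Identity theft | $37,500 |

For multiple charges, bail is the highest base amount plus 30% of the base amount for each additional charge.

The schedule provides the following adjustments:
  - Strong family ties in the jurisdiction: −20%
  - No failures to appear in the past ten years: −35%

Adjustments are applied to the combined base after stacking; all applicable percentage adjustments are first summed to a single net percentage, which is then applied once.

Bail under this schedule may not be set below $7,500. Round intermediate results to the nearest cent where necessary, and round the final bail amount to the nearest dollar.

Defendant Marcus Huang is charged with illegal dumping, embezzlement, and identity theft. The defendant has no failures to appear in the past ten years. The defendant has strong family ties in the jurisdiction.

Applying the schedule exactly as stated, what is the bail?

$19,305

Base amounts from the schedule: illegal dumping $1,000; embezzlement $17,000; identity theft $37,500.
Stacking rule: highest base plus 30% of each additional charge. Highest is identity theft at $37,500. Additional: $1,000 × 30% = $300; $17,000 × 30% = $5,100. Combined base = $37,500 + $5,400 = $42,900.
Net percentage adjustment: −20% −35% = −55%. $42,900 × 0.45 = $19,305.
$19,305 is at or above the $7,500 minimum.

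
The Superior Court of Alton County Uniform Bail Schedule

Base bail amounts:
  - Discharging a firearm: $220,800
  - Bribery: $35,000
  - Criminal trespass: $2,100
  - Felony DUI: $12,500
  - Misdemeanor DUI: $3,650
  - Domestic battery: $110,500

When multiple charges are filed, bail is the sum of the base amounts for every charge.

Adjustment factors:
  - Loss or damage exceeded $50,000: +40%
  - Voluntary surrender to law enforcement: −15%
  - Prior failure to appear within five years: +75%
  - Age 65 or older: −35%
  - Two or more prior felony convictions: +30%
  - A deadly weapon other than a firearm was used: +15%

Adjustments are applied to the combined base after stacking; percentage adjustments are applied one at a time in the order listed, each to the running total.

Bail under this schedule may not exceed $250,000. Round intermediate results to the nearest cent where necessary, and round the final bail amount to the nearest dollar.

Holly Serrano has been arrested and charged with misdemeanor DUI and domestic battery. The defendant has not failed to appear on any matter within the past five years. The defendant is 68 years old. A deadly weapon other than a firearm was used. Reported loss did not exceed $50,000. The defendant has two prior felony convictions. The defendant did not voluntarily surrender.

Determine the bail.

$110,925

Base amounts from the schedule: misdemeanor DUI $3,650; domestic battery $110,500.
Stacking rule: sum of all bases. $3,650 + $110,500 = $114,150.
Age 65 or older (−35%): $114,150 × 0.65 = $74,197.50.
Two or more prior felony convictions (+30%): $74,197.50 × 1.3 = $96,456.75.
A deadly weapon other than a firearm was used (+15%): $96,456.75 × 1.15 = $110,925.26.
$110,925.26 is within the $250,000 maximum.
Rounded to the nearest dollar: $110,925.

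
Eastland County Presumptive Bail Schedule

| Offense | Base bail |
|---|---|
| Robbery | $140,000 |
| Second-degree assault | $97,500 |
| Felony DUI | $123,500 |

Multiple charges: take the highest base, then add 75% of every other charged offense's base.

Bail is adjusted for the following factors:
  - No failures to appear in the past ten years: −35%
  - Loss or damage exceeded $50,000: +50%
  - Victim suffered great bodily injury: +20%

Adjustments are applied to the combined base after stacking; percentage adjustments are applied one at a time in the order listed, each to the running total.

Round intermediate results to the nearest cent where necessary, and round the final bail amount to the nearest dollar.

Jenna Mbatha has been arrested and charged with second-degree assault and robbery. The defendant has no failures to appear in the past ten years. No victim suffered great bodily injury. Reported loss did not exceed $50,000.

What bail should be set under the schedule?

Base amounts from the schedule: second-degree assault $97,500; robbery $140,000.
Stacking rule: highest base plus 75% of each additional charge. Highest is robbery at $140,000. Additional: $97,500 × 75% = $73,125. Combined base = $140,000 + $73,125 = $213,125.
No failures to appear in the past ten years (−35%): $213,125 × 0.65 = $138,531.25.
Rounded to the nearest dollar: $138,531.

$138,531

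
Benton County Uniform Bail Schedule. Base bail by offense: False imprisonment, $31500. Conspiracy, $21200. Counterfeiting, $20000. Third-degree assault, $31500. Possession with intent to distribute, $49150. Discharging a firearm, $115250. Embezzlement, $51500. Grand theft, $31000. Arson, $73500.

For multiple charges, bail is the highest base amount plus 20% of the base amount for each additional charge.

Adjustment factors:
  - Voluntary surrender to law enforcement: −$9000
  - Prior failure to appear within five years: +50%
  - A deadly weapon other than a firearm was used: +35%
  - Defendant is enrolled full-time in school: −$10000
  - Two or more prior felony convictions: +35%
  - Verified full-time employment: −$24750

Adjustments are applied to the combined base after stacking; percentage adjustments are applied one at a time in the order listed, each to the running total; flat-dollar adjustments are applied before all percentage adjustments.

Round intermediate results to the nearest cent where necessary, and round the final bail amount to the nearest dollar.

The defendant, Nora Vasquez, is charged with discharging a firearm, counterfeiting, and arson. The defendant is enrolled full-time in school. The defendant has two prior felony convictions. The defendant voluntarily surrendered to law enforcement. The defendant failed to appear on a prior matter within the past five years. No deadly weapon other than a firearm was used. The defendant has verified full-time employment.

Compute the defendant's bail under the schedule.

Base amounts from the schedule: discharging a firearm $115250; counterfeiting $20000; arson $73500.
Stacking rule: highest base plus 20% of each additional charge. Highest is discharging a firearm at $115250. Additional: $20000 × 20% = $4000; $73500 × 20% = $14700. Combined base = $115250 + $18700 = $133950.
Voluntary surrender to law enforcement (−$9000 flat): $133950 − $9000 = $124950.
Defendant is enrolled full-time in school (−$10000 flat): $124950 − $10000 = $114950.
Verified full-time employment (−$24750 flat): $114950 − $24750 = $90200.
Prior failure to appear within five years (+50%): $90200 × 1.5 = $135300.
Two or more prior felony convictions (+35%): $135300 × 1.35 = $182655.

$182655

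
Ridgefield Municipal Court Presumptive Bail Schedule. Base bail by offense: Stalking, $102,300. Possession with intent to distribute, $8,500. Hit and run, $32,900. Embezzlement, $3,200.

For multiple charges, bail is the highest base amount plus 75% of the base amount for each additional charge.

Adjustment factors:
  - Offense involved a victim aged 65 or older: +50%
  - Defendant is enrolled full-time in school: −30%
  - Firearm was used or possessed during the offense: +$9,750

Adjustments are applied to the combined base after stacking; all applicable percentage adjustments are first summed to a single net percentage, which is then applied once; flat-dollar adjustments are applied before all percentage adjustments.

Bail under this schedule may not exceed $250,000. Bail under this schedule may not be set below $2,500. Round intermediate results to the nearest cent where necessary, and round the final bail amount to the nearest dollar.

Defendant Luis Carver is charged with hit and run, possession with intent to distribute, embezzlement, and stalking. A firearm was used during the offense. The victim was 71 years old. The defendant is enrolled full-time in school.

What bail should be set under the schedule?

Base amounts from the schedule: hit and run $32,900; possession with intent to distribute $8,500; embezzlement $3,200; stalking $102,300.
Stacking rule: highest base plus 75% of each additional charge. Highest is stalking at $102,300. Additional: $32,900 × 75% = $24,675; $8,500 × 75% = $6,375; $3,200 × 75% = $2,400. Combined base = $102,300 + $33,450 = $135,750.
Firearm was used or possessed during the offense (+$9,750 flat): $135,750 + $9,750 = $145,500.
Net percentage adjustment: +50% −30% = +20%. $145,500 × 1.2 = $174,600.
$174,600 is within the $250,000 maximum.
$174,600 is at or above the $2,500 minimum.

$174,600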